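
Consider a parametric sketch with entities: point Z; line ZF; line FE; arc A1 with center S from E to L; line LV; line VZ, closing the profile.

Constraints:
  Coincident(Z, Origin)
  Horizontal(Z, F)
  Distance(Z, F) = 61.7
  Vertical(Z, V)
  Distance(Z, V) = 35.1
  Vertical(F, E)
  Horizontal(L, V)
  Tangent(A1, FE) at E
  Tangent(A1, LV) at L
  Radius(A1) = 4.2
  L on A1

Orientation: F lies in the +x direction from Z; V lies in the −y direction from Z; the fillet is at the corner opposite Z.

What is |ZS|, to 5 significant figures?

65.277

Z is at the origin; Z and F share the same y with |ZF| = 61.7 and F on the +x side, so F = (61.700, 0.0000). Z and V share the same x with |ZV| = 35.1 and V on the −y side, so V = (0.0000, -35.100). The virtual corner opposite Z is at (61.700, -35.100). Tangency of A1 to FE means the radius SE is perpendicular to FE and tangency of A1 to LV means the radius SL is perpendicular to LV, with radius 4.2, so the center S sits 4.2 in from both sides at S = (57.500, -30.900). Then |ZS| = |S − Z| = 65.277.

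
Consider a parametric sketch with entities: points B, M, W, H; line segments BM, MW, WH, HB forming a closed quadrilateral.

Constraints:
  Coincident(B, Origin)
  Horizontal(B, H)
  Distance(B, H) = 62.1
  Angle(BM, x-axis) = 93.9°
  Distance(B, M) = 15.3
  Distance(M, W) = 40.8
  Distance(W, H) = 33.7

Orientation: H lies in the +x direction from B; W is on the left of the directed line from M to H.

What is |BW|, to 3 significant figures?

45.7

Checks: |MW| = 40.80 ✓; |WH| = 33.70 ✓.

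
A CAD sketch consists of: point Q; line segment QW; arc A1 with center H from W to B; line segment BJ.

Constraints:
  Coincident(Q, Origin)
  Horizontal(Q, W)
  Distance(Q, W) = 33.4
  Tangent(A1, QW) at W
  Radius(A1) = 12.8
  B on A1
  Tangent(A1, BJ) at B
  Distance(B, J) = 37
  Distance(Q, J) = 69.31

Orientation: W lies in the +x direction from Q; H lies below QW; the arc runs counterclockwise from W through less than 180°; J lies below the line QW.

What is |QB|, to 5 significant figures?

32.368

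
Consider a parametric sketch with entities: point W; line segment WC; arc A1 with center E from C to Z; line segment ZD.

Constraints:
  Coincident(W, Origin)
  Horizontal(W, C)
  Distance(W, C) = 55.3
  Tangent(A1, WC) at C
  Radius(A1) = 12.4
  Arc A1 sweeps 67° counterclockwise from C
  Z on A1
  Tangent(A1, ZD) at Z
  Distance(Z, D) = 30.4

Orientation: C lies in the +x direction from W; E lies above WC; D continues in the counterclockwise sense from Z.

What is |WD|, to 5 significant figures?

86.254

W is at the origin; WC is horizontal with |WC| = 55.3 and C on the +x side, so C = (55.300, 0.0000). The tangent condition forces EC to be normal to WC, so E = C + (0, 12.4) = (55.300, 12.400). On A1, C sits at bearing -90° from E; a 67° counterclockwise sweep puts Z at bearing -23°, so Z = E + 12.4·(cos -23°, sin -23°) = (66.714, 7.5549). Since A1 is tangent to ZD there, EZ ⟂ ZD, so ZD runs along (−sin -23°, cos -23°); with |ZD| = 30.4, D = (78.592, 35.538). Then |WD| = |D − W| = 86.254.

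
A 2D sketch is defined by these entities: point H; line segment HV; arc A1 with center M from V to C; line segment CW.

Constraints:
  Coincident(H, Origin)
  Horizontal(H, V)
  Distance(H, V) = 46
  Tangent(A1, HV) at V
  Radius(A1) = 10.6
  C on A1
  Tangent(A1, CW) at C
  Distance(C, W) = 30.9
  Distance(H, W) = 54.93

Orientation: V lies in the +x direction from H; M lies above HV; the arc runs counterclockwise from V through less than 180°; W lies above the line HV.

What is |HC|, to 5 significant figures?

57.045

H is at the origin; H and V share the same y with |HV| = 46.0 and V on the +x side, so V = (46.000, 0.0000). The tangent condition forces MV to be normal to HV, so M = V + (0, 10.6) = (46.000, 10.600). Since MC ⟂ CW (tangency), |MW| = √(10.6² + 30.9²) = 32.668 regardless of where C sits on A1. So W lies on both circle(H, 54.93) and circle(M, 32.668); the above-HV intersection is W = (35.823, 41.642). C is the foot of the tangent from W: C = (54.456, 16.992).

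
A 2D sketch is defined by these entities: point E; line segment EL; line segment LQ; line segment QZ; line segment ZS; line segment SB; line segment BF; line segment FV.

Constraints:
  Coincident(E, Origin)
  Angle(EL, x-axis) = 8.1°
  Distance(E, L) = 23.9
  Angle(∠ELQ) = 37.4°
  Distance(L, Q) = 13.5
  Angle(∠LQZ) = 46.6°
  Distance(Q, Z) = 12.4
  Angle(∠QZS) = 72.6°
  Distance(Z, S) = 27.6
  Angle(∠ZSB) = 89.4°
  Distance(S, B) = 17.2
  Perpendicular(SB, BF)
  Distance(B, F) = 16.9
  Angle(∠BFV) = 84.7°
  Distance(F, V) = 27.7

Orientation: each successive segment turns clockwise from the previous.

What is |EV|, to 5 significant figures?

32.067

E is at the origin; EL runs at 8.1° with length 23.9, so L = (23.662, 3.3675). ∠ELQ = 37.4° gives LQ at -134.50° from the x-axis; with |LQ| = 13.5, Q = (14.199, -6.2613). ∠LQZ = 46.6° gives QZ at 92.100° from the x-axis; with |QZ| = 12.4, Z = (13.745, 6.1303). ∠QZS = 72.6° gives ZS at -15.300° from the x-axis; with |ZS| = 27.6, S = (40.367, -1.1526). ∠ZSB = 89.4° gives SB at -105.90° from the x-axis; with |SB| = 17.2, B = (35.655, -17.695). The perpendicularity gives BF at right angles to SB, so BF runs at 164.10°; with |BF| = 16.9, F = (19.401, -13.065). ∠BFV = 84.7° gives FV at 68.800° from the x-axis; with |FV| = 27.7, V = (29.418, 12.761). Then |EV| = |V − E| = 32.067.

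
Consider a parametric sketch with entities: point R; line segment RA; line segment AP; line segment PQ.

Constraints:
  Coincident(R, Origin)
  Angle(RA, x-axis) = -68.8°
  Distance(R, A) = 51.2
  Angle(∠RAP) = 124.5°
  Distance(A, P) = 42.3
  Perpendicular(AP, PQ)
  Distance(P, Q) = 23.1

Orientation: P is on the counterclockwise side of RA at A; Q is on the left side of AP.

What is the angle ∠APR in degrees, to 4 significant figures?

30.62°

R is at the origin; RA runs at -68.8° with length 51.2, so A = 51.2·(cos -68.8°, sin -68.8°) = (18.52, -47.73). ∠RAP = 124.5°, so AP runs at -68.8° + (180° − 124.5°) = -13.30° from the x-axis; with |AP| = 42.3, P = A + 42.3·(cos -13.30°, sin -13.30°) = (59.68, -57.47). Then cos ∠APR = PA·PR / (|PA||PR|), giving 30.62°.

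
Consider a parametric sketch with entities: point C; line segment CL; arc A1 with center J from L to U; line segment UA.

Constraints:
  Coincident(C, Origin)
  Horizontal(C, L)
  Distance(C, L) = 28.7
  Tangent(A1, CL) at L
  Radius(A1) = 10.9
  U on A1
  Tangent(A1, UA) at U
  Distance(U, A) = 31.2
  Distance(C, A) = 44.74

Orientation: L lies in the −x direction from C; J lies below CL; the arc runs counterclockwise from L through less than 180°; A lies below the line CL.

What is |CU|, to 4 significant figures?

41.10

Checks: ∠(JL, LC) = 90.00° ✓; |JL| = 10.90 ✓; |JU| = 10.90 ✓; ∠(JU, UA) = 90.00° ✓; |UA| = 31.20 ✓; |CA| = 44.74 ✓.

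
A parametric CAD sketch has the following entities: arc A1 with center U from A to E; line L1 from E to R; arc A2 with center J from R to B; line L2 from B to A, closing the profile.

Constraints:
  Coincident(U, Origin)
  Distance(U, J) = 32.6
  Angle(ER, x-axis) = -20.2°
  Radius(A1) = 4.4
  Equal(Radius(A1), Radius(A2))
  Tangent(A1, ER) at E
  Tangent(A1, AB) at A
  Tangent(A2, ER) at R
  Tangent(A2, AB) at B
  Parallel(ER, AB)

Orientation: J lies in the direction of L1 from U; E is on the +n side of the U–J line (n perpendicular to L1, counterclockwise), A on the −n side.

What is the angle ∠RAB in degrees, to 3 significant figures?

15.1°

The slot axis is L1's direction at -20.2°, so u = (cos -20.2°, sin -20.2°) = (0.938, -0.345) and n = (−sin -20.2°, cos -20.2°) = (0.345, 0.938). U is at the origin and J lies 32.6 along u from U, so J = 32.6·u = (30.6, -11.3). Tangency of A1 to both parallel lines with radius 4.4 puts E and A at U ± 4.4·n: E = (1.52, 4.13), A = (-1.52, -4.13). Equal radii place R and B the same way about J: R = J + 4.4·n = (32.1, -7.13), B = J − 4.4·n = (29.1, -15.4). Then cos ∠RAB = AR·AB / (|AR||AB|), giving 15.1°.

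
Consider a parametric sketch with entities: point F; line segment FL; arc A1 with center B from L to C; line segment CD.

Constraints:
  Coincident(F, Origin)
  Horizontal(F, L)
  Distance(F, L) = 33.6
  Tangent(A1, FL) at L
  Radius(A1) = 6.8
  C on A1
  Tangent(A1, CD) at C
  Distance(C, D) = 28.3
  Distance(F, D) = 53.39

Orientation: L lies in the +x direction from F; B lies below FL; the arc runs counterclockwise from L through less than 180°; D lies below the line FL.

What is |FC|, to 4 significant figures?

29.23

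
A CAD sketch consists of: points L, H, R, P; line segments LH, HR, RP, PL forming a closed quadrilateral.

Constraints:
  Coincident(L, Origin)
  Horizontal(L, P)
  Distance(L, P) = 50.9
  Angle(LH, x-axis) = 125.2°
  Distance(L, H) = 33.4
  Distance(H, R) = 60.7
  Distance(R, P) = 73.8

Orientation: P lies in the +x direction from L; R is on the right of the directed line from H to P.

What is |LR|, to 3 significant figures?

36.5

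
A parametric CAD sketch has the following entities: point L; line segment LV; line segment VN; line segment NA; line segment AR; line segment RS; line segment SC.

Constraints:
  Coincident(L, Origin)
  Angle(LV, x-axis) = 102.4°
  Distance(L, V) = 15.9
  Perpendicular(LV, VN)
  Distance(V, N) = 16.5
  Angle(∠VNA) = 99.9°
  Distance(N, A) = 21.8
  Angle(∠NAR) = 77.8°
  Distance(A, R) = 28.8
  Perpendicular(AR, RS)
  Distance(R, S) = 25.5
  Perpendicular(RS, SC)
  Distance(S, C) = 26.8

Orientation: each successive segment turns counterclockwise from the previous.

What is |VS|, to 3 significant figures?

9.11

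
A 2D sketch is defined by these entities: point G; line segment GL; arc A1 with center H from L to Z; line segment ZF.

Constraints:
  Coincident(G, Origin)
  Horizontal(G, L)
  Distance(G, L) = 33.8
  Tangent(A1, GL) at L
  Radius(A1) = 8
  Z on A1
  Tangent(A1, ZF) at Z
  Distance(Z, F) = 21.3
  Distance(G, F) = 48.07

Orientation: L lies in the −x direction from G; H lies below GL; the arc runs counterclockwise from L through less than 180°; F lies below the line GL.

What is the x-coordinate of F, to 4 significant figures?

-37.15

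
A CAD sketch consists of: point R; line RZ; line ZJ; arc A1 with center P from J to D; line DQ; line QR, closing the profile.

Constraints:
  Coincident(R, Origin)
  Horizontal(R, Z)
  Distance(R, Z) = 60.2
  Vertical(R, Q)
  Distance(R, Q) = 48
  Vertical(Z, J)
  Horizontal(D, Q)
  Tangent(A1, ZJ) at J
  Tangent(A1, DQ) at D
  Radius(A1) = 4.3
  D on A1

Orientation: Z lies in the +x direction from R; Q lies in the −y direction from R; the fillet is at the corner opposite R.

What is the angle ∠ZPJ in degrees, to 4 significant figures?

84.38°

R is at the origin; RZ is horizontal with |RZ| = 60.2 and Z on the +x side, so Z = (60.20, 0.000). R and Q share the same x with |RQ| = 48.0 and Q on the −y side, so Q = (0.000, -48.00). The virtual corner opposite R is at (60.20, -48.00). A1 meets ZJ tangentially, so PJ is at right angles to ZJ and tangency of A1 to DQ means the radius PD is perpendicular to DQ, with radius 4.3, so the center P sits 4.3 in from both sides at P = (55.90, -43.70). That places the tangent points at J = (60.20, -43.70) on ZJ and D = (55.90, -48.00) on DQ. Then cos ∠ZPJ = PZ·PJ / (|PZ||PJ|), giving 84.38°.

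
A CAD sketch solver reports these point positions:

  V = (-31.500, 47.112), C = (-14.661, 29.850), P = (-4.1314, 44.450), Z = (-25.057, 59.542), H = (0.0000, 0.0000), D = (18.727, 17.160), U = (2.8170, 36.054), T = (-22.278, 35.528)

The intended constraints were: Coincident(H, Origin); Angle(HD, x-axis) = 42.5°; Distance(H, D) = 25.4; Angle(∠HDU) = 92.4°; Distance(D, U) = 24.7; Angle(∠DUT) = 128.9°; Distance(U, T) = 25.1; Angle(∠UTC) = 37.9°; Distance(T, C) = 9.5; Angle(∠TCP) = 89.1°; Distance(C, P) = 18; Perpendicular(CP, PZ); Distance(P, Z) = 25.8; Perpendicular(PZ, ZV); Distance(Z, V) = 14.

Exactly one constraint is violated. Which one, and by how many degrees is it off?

Perpendicular(PZ, ZV) — off by 8.40°.

H = (0.00, 0.00) ✓; HD at 42.50° ✓; |HD| = 25.40 ✓; ∠HDU = 92.40° ✓; |DU| = 24.70 ✓; ∠DUT = 128.9° ✓; |UT| = 25.10 ✓; ∠UTC = 37.90° ✓; |TC| = 9.500 ✓; ∠TCP = 89.10° ✓; |CP| = 18.00 ✓; ∠(CP, PZ) = 90.00° ✓; |PZ| = 25.80 ✓; ∠(PZ, ZV) = 98.40° ✗; |ZV| = 14.00 ✓.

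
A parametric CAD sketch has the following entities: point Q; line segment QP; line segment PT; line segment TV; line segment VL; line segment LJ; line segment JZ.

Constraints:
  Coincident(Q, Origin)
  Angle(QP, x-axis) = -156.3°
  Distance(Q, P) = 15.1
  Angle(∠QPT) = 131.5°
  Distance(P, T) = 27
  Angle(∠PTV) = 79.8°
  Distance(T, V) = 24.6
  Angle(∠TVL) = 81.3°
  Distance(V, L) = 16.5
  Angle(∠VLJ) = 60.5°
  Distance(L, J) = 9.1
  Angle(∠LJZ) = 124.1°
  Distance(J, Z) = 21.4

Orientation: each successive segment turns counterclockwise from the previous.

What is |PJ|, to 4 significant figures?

18.87

Q is at the origin; QP runs at -156.3° with length 15.1, so P = (-13.83, -6.069). ∠QPT = 131.5° gives PT at -107.8° from the x-axis; with |PT| = 27.0, T = (-22.08, -31.78). ∠PTV = 79.8° gives TV at -7.600° from the x-axis; with |TV| = 24.6, V = (2.304, -35.03). ∠TVL = 81.3° gives VL at 91.10° from the x-axis; with |VL| = 16.5, L = (1.987, -18.53). ∠VLJ = 60.5° gives LJ at -149.4° from the x-axis; with |LJ| = 9.1, J = (-5.846, -23.17). Then |PJ| = |J − P| = 18.87.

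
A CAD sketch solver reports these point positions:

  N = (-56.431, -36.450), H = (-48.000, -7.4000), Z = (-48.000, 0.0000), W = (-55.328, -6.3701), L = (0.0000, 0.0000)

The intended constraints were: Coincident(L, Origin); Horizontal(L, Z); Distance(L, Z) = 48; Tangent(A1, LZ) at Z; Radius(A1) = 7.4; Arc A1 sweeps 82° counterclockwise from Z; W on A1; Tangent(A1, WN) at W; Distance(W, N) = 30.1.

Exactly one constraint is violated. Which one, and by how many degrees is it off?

Tangent(A1, WN) at W — off by 5.90°.

L = (0.00, 0.00) ✓; L.y = 0.00, Z.y = 0.00 ✓; |LZ| = 48.00 ✓; ∠(HZ, ZL) = 90.00° ✓; |HZ| = 7.400 ✓; bearing(H→W) − bearing(H→Z) = 82.00° ✓; |HW| = 7.400 ✓; ∠(HW, WN) = 84.10° ✗; |WN| = 30.10 ✓.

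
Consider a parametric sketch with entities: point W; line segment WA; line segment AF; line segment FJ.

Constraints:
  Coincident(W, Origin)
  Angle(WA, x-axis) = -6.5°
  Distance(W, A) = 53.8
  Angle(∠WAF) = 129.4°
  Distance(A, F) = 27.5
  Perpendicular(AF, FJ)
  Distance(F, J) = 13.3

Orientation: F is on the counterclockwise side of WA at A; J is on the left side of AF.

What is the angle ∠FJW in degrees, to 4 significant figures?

114.6°

W is at the origin; WA runs at -6.5° with length 53.8, so A = 53.8·(cos -6.5°, sin -6.5°) = (53.45, -6.090). ∠WAF = 129.4°, so AF runs at -6.5° + (180° − 129.4°) = 44.10° from the x-axis; with |AF| = 27.5, F = A + 27.5·(cos 44.10°, sin 44.10°) = (73.20, 13.05). AF ⟂ FJ; with |FJ| = 13.3 on the left of AF, J = F + 13.3·(-0.6959, 0.7181) = (63.95, 22.60). Then cos ∠FJW = JF·JW / (|JF||JW|), giving 114.6°.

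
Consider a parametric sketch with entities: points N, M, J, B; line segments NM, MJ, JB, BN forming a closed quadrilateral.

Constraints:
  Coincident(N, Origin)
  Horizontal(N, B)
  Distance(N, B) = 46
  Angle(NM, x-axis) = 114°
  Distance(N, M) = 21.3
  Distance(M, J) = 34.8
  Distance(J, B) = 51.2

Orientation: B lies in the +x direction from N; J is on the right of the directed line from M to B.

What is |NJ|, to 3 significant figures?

15.2

Checks: |MJ| = 34.80 ✓; |JB| = 51.20 ✓.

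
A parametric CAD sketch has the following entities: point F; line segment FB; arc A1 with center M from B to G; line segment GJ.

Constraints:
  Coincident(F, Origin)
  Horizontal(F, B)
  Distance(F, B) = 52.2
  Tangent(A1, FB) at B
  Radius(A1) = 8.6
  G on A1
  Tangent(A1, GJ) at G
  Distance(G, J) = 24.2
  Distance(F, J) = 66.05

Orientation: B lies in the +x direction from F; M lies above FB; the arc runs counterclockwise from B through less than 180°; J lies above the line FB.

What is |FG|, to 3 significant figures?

61.5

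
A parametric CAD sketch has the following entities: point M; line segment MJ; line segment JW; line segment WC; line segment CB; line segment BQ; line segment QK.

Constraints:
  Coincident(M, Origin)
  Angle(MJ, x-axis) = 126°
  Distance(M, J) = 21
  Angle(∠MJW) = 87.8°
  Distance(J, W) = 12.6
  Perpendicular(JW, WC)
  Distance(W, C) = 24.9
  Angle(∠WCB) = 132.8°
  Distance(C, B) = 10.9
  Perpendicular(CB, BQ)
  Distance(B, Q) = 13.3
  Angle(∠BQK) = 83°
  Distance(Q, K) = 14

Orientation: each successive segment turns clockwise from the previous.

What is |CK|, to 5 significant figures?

11.975

M is at the origin; MJ runs at 126.0° with length 21.0, so J = (-12.343, 16.989). ∠MJW = 87.8° gives JW at 33.800° from the x-axis; with |JW| = 12.6, W = (-1.8731, 23.999). The perpendicularity gives WC at right angles to JW, so WC runs at -56.200°; with |WC| = 24.9, C = (11.979, 3.3072). ∠WCB = 132.8° gives CB at -103.40° from the x-axis; with |CB| = 10.9, B = (9.4526, -7.2961). CB is perpendicular to BQ, so BQ runs at 166.60°; with |BQ| = 13.3, Q = (-3.4853, -4.2138). ∠BQK = 83.0° gives QK at 69.600° from the x-axis; with |QK| = 14.0, K = (1.3947, 8.9081). Then |CK| = |K − C| = 11.975.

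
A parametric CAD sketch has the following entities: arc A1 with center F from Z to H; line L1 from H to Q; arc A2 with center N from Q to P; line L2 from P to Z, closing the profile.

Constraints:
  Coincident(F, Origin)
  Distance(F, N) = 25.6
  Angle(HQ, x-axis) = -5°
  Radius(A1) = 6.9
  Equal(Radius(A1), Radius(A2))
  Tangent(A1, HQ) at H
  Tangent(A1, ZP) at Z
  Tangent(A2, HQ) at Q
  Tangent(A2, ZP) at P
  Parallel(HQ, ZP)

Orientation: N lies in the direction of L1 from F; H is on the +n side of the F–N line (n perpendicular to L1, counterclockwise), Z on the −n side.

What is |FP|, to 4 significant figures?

26.51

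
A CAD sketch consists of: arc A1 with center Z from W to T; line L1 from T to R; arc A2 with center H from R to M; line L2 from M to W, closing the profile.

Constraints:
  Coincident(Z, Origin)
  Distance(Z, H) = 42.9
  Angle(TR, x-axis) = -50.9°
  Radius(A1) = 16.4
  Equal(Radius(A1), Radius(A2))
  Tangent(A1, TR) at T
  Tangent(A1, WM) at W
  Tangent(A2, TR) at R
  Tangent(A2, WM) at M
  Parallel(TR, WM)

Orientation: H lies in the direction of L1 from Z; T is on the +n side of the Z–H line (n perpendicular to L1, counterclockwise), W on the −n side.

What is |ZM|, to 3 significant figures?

45.9

The slot axis is L1's direction at -50.9°, so u = (cos -50.9°, sin -50.9°) = (0.631, -0.776) and n = (−sin -50.9°, cos -50.9°) = (0.776, 0.631). Z is at the origin and H lies 42.9 along u from Z, so H = 42.9·u = (27.1, -33.3). Tangency of A1 to both parallel lines with radius 16.4 puts T and W at Z ± 16.4·n: T = (12.7, 10.3), W = (-12.7, -10.3). Equal radii place R and M the same way about H: R = H + 16.4·n = (39.8, -22.9), M = H − 16.4·n = (14.3, -43.6). Then |ZM| = |M − Z| = 45.9.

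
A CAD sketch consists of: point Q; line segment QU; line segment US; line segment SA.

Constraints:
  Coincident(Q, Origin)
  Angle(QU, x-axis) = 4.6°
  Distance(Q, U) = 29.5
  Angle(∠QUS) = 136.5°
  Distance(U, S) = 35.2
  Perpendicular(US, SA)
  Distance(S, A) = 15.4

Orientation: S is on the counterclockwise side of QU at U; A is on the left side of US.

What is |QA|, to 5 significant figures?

56.811

Q is at the origin; QU runs at 4.6° with length 29.5, so U = 29.5·(cos 4.6°, sin 4.6°) = (29.405, 2.3659). ∠QUS = 136.5°, so US runs at 4.6° + (180° − 136.5°) = 48.100° from the x-axis; with |US| = 35.2, S = U + 35.2·(cos 48.100°, sin 48.100°) = (52.913, 28.566). The perpendicularity gives SA at right angles to US; with |SA| = 15.4 on the left of US, A = S + 15.4·(-0.74431, 0.66783) = (41.450, 38.850). Then |QA| = |A − Q| = 56.811.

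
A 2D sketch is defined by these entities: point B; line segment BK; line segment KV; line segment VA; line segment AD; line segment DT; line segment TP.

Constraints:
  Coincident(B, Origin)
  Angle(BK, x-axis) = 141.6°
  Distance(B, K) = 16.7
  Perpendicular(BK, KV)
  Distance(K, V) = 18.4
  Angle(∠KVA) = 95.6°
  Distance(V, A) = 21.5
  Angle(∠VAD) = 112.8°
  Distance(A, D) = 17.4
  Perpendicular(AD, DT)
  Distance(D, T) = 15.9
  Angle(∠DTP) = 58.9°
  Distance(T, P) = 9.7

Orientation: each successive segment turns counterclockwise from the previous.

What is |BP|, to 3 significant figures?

7.34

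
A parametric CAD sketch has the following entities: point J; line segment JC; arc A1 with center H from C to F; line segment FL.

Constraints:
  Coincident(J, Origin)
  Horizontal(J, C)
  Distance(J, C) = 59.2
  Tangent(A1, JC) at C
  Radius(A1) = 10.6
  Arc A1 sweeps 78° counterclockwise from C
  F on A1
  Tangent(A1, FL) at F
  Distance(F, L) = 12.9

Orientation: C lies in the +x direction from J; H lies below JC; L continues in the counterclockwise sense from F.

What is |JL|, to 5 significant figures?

50.709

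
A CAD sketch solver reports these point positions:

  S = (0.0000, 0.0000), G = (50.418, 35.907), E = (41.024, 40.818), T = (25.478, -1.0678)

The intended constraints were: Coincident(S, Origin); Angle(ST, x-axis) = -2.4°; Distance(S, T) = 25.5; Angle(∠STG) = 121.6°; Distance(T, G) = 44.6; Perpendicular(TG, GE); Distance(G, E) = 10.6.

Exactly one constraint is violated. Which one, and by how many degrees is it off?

Perpendicular(TG, GE) — off by 6.40°.

S = (0.00, 0.00) ✓; ST at -2.400° ✓; |ST| = 25.50 ✓; ∠STG = 121.6° ✓; |TG| = 44.60 ✓; ∠(TG, GE) = 96.40° ✗; |GE| = 10.60 ✓.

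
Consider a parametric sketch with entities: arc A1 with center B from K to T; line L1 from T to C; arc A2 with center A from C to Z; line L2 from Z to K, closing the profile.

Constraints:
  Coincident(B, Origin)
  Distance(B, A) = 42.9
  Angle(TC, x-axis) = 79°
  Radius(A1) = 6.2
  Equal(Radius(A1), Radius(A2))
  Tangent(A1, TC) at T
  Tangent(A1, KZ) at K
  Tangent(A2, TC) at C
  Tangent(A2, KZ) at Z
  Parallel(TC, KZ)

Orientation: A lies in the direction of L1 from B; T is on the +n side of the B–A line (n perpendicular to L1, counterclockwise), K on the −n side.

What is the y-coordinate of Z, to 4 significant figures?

40.93

The slot axis is L1's direction at 79.0°, so u = (cos 79.0°, sin 79.0°) = (0.1908, 0.9816) and n = (−sin 79.0°, cos 79.0°) = (-0.9816, 0.1908). B is at the origin and A lies 42.9 along u from B, so A = 42.9·u = (8.186, 42.11). Tangency of A1 to both parallel lines with radius 6.2 puts T and K at B ± 6.2·n: T = (-6.086, 1.183), K = (6.086, -1.183). Equal radii place C and Z the same way about A: C = A + 6.2·n = (2.100, 43.29), Z = A − 6.2·n = (14.27, 40.93). So Z.y = 40.93.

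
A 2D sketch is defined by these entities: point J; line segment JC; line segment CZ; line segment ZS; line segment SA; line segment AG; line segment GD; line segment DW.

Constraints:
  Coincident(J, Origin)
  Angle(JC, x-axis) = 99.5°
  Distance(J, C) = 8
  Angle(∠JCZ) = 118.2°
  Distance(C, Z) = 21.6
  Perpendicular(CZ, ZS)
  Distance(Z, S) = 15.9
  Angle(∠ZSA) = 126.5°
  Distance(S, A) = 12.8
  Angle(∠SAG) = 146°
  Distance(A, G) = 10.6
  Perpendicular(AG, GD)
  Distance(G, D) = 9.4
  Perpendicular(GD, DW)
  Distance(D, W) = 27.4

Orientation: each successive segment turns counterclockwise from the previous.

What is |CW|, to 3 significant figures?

30.8

J is at the origin; JC runs at 99.5° with length 8.0, so C = (-1.32, 7.89). ∠JCZ = 118.2° gives CZ at 161° from the x-axis; with |CZ| = 21.6, Z = (-21.8, 14.8). CZ ⟂ ZS, so ZS runs at -109°; with |ZS| = 15.9, S = (-26.9, -0.245). ∠ZSA = 126.5° gives SA at -55.2° from the x-axis; with |SA| = 12.8, A = (-19.6, -10.8). ∠SAG = 146.0° gives AG at -21.2° from the x-axis; with |AG| = 10.6, G = (-9.69, -14.6). AG ⟂ GD, so GD runs at 68.8°; with |GD| = 9.4, D = (-6.29, -5.83). GD is perpendicular to DW, so DW runs at 159°; with |DW| = 27.4, W = (-31.8, 4.08). Then |CW| = |W − C| = 30.8.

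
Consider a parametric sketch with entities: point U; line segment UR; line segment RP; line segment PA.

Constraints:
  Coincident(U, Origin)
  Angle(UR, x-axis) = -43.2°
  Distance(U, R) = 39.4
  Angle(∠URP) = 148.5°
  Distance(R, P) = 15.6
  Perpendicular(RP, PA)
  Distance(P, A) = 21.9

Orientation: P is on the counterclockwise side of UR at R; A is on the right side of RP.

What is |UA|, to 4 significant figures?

65.00

U is at the origin; UR runs at -43.2° with length 39.4, so R = 39.4·(cos -43.2°, sin -43.2°) = (28.72, -26.97). ∠URP = 148.5°, so RP runs at -43.2° + (180° − 148.5°) = -11.70° from the x-axis; with |RP| = 15.6, P = R + 15.6·(cos -11.70°, sin -11.70°) = (44.00, -30.13). The perpendicularity gives PA at right angles to RP; with |PA| = 21.9 on the right of RP, A = P + 21.9·(-0.2028, -0.9792) = (39.56, -51.58). Then |UA| = |A − U| = 65.00.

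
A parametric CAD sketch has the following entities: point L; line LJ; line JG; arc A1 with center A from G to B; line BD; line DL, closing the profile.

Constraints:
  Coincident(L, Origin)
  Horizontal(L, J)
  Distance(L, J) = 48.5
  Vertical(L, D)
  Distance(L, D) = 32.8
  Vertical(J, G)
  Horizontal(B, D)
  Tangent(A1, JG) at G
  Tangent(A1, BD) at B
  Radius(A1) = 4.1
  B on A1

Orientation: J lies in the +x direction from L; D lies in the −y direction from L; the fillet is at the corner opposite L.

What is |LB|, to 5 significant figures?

55.201

L is at the origin; LJ is horizontal with |LJ| = 48.5 and J on the +x side, so J = (48.500, 0.0000). LD is vertical with |LD| = 32.8 and D on the −y side, so D = (0.0000, -32.800). The virtual corner opposite L is at (48.500, -32.800). Since A1 is tangent to JG there, AG ⟂ JG and A1 meets BD tangentially, so AB is at right angles to BD, with radius 4.1, so the center A sits 4.1 in from both sides at A = (44.400, -28.700). That places the tangent points at G = (48.500, -28.700) on JG and B = (44.400, -32.800) on BD. Then |LB| = |B − L| = 55.201.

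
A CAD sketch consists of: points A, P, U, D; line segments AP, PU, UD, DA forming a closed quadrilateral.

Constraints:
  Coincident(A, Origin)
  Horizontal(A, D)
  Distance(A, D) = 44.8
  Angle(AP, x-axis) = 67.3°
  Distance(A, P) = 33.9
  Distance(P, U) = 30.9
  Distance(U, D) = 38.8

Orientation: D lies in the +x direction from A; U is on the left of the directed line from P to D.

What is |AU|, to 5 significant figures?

57.937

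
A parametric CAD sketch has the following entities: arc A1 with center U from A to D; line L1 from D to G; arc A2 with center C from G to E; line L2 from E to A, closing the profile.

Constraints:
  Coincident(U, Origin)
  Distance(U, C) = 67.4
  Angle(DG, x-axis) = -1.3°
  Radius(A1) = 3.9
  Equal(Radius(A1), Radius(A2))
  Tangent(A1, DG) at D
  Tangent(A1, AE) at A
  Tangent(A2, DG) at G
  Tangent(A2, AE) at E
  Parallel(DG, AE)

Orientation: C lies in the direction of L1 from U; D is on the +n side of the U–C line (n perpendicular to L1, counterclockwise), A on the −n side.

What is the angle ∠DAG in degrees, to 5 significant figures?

83.399°

Tangency of A1 to both parallel lines with radius 3.9 puts D and A at U ± 3.9·n: D = (0.088481, 3.8990), A = (-0.088481, -3.8990). Equal radii place G and E the same way about C: G = C + 3.9·n = (67.471, 2.3699), E = C − 3.9·n = (67.294, -5.4281). Then cos ∠DAG = AD·AG / (|AD||AG|), giving 83.399°.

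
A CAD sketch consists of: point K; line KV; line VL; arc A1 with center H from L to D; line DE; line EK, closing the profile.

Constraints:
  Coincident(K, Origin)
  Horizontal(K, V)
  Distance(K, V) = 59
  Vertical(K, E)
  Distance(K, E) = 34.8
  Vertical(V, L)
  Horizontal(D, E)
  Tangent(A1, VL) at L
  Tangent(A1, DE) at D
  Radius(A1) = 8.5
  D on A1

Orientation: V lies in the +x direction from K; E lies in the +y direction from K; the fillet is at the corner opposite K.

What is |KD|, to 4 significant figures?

61.33

The virtual corner opposite K is at (59.00, 34.80). The tangent condition forces HL to be normal to VL and tangency of A1 to DE means the radius HD is perpendicular to DE, with radius 8.5, so the center H sits 8.5 in from both sides at H = (50.50, 26.30). That places the tangent points at L = (59.00, 26.30) on VL and D = (50.50, 34.80) on DE. Then |KD| = |D − K| = 61.33.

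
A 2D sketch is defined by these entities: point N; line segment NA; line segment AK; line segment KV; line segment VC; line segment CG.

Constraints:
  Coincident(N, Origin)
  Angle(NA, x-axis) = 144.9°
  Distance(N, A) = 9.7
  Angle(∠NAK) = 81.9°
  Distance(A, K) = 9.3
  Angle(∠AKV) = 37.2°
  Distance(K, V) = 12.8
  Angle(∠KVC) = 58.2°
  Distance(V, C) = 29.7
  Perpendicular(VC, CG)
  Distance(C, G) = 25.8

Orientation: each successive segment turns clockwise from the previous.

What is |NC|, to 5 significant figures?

31.837

N is at the origin; NA runs at 144.9° with length 9.7, so A = (-7.9361, 5.5776). ∠NAK = 81.9° gives AK at 46.800° from the x-axis; with |AK| = 9.3, K = (-1.5698, 12.357). ∠AKV = 37.2° gives KV at -96.000° from the x-axis; with |KV| = 12.8, V = (-2.9077, -0.37292). ∠KVC = 58.2° gives VC at 142.20° from the x-axis; with |VC| = 29.7, C = (-26.375, 17.830). Then |NC| = |C − N| = 31.837.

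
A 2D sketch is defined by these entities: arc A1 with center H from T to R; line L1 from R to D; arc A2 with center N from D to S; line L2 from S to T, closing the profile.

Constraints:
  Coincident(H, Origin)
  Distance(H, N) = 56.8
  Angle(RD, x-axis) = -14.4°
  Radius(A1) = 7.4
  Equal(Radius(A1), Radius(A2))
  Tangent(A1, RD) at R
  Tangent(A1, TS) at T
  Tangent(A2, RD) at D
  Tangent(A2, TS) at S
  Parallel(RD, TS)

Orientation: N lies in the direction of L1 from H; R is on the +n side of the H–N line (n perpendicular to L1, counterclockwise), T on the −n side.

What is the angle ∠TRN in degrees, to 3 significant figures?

82.6°

H is at the origin and N lies 56.8 along u from H, so N = 56.8·u = (55.0, -14.1). Tangency of A1 to both parallel lines with radius 7.4 puts R and T at H ± 7.4·n: R = (1.84, 7.17), T = (-1.84, -7.17). Then cos ∠TRN = RT·RN / (|RT||RN|), giving 82.6°.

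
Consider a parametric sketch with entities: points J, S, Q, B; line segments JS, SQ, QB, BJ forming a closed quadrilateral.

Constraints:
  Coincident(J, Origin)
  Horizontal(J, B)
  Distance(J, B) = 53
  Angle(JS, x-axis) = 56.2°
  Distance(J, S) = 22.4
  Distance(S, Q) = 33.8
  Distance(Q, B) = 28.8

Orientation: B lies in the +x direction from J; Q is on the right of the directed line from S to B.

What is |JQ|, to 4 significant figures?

29.37

J is at the origin; J and B share the same y with |JB| = 53.0 and B in +x, so B = (53.0, 0). JS runs at 56.2° with |JS| = 22.4, so S = (12.46, 18.61). Q is determined by |SQ| = 33.8 and |QB| = 28.8 together: it lies at the intersection of circle(S, 33.8) and circle(B, 28.8). With |SB| = 44.61, the foot of the radical line on SB is 25.81 from S and the perpendicular offset is √(33.8² − 25.81²) = 21.82. Taking the right-of-SB solution: Q = (26.81, -11.99).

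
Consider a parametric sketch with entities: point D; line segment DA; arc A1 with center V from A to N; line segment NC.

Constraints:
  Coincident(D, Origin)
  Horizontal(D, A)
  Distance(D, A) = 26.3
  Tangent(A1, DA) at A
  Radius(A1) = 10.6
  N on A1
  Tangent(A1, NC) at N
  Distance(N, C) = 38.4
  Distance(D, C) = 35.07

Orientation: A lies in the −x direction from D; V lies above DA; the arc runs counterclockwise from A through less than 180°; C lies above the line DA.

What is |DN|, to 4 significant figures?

18.36

Checks: D = (0.00, 0.00) ✓; |VN| = 10.60 ✓; ∠(VN, NC) = 90.00° ✓; |NC| = 38.40 ✓; |DC| = 35.07 ✓.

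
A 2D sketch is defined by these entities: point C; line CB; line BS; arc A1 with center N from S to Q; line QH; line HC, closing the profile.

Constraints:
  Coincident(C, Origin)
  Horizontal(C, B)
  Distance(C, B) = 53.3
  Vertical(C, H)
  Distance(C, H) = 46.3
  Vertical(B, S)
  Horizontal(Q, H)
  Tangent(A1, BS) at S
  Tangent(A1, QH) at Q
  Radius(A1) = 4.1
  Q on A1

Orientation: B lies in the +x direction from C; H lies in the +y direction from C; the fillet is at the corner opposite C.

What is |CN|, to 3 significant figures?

64.8

C and H share the same x with |CH| = 46.3 and H on the +y side, so H = (0.00, 46.3). The virtual corner opposite C is at (53.3, 46.3). Tangency of A1 to BS means the radius NS is perpendicular to BS and since A1 is tangent to QH there, NQ ⟂ QH, with radius 4.1, so the center N sits 4.1 in from both sides at N = (49.2, 42.2). Then |CN| = |N − C| = 64.8.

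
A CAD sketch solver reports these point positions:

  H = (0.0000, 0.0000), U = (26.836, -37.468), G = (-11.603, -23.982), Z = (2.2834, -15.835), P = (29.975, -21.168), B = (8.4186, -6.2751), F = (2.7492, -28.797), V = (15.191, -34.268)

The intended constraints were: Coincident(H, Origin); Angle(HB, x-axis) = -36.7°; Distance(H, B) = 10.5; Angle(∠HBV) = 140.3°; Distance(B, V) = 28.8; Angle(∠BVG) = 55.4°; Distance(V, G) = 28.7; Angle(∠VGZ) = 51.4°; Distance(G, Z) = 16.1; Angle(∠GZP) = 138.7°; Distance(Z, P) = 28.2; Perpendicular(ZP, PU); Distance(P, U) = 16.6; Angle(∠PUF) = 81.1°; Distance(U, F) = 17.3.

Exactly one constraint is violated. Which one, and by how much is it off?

Distance(U, F) = 17.3 — off by 8.30.

H = (0.00, 0.00) ✓; HB at -36.70° ✓; |HB| = 10.50 ✓; ∠HBV = 140.3° ✓; |BV| = 28.80 ✓; ∠BVG = 55.40° ✓; |VG| = 28.70 ✓; ∠VGZ = 51.40° ✓; |GZ| = 16.10 ✓; ∠GZP = 138.7° ✓; |ZP| = 28.20 ✓; ∠(ZP, PU) = 90.00° ✓; |PU| = 16.60 ✓; ∠PUF = 81.10° ✓; |UF| = 25.60 ✗.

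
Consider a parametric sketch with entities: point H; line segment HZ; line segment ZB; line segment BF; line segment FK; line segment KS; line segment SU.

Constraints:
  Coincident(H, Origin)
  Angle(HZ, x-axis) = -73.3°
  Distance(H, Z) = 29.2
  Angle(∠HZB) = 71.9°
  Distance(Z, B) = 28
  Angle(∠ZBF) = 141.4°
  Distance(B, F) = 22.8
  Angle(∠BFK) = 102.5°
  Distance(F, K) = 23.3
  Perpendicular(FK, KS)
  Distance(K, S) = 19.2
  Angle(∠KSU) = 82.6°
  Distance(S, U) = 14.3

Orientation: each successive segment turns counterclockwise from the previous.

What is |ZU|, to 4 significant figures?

30.10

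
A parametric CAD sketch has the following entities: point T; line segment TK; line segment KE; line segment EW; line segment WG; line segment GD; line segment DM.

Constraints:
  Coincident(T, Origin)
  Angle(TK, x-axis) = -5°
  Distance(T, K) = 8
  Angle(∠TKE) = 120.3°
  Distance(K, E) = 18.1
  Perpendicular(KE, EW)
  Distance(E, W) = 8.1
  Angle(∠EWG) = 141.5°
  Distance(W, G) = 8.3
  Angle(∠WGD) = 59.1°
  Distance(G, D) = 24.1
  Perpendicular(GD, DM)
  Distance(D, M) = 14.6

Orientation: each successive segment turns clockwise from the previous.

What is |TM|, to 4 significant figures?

29.85

T is at the origin; TK runs at -5.0° with length 8.0, so K = (7.970, -0.6972). ∠TKE = 120.3° gives KE at -64.70° from the x-axis; with |KE| = 18.1, E = (15.70, -17.06). KE ⟂ EW, so EW runs at -154.7°; with |EW| = 8.1, W = (8.382, -20.52). ∠EWG = 141.5° gives WG at 166.8° from the x-axis; with |WG| = 8.3, G = (0.3010, -18.63). ∠WGD = 59.1° gives GD at 45.90° from the x-axis; with |GD| = 24.1, D = (17.07, -1.321). GD is perpendicular to DM, so DM runs at -44.10°; with |DM| = 14.6, M = (27.56, -11.48). Then |TM| = |M − T| = 29.85.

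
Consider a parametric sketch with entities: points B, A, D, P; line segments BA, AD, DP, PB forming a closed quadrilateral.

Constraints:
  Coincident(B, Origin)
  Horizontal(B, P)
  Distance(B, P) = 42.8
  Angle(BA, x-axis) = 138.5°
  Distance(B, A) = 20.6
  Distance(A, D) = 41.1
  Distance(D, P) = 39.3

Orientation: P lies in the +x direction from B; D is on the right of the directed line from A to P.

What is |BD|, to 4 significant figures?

21.46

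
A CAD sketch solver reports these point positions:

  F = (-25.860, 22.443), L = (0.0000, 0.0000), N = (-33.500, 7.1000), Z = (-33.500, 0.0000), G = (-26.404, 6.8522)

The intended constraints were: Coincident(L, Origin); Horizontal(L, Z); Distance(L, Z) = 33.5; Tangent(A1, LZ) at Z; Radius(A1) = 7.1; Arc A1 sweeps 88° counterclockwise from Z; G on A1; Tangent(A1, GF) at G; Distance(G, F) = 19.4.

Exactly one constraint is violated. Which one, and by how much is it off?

Distance(G, F) = 19.4 — off by 3.80.

L = (0.00, 0.00) ✓; L.y = 0.00, Z.y = 0.00 ✓; |LZ| = 33.50 ✓; ∠(NZ, ZL) = 90.00° ✓; |NZ| = 7.100 ✓; bearing(N→G) − bearing(N→Z) = 88.00° ✓; |NG| = 7.100 ✓; ∠(NG, GF) = 90.00° ✓; |GF| = 15.60 ✗.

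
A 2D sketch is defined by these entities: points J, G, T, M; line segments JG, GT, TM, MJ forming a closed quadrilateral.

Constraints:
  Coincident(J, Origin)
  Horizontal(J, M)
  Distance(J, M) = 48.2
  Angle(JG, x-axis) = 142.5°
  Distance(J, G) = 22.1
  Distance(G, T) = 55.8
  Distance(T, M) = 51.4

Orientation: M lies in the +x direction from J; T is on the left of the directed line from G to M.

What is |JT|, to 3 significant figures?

54.2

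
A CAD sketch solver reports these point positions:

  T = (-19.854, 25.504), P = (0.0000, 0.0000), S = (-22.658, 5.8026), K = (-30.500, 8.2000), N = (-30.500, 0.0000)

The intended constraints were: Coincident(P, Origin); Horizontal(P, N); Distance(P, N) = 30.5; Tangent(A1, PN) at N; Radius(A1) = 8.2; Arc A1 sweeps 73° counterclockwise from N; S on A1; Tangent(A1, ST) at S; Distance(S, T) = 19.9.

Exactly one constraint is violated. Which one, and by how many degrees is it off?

Tangent(A1, ST) at S — off by 8.90°.

P = (0.00, 0.00) ✓; P.y = 0.00, N.y = 0.00 ✓; |PN| = 30.50 ✓; ∠(KN, NP) = 90.00° ✓; |KN| = 8.200 ✓; bearing(K→S) − bearing(K→N) = 73.00° ✓; |KS| = 8.200 ✓; ∠(KS, ST) = 81.10° ✗; |ST| = 19.90 ✓.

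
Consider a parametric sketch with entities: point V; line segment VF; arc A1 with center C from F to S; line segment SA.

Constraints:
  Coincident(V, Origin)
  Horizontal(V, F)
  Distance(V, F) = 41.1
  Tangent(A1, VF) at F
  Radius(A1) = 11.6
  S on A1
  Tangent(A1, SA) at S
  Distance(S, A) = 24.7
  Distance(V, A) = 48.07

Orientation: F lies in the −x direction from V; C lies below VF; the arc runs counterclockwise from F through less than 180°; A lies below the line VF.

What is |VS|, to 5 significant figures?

52.944

Checks: ∠(CF, FV) = 90.00° ✓; |CF| = 11.60 ✓; |CS| = 11.60 ✓; ∠(CS, SA) = 90.00° ✓; |SA| = 24.70 ✓; |VA| = 48.07 ✓.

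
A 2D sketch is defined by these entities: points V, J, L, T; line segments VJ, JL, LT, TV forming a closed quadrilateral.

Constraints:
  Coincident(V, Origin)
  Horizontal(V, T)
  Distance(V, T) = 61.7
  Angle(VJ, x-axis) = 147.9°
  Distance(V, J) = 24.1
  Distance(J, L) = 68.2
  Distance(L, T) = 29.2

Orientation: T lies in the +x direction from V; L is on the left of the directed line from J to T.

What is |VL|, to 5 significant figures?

52.970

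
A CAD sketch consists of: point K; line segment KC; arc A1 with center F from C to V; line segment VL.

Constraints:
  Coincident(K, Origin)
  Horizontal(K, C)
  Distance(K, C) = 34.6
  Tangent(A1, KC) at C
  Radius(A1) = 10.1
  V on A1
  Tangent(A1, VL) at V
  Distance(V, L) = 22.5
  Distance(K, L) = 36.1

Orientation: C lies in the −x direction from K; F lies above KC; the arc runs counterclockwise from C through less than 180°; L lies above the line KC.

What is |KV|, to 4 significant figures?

25.98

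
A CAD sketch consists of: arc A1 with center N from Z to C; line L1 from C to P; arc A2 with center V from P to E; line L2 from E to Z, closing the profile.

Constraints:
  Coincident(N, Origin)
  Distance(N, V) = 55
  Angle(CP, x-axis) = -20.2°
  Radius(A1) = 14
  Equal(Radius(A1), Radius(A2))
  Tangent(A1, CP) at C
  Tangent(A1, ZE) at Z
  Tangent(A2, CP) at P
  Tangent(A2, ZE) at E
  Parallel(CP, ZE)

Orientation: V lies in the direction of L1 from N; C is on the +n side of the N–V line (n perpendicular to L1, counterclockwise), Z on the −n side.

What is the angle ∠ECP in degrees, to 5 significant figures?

26.980°

The slot axis is L1's direction at -20.2°, so u = (cos -20.2°, sin -20.2°) = (0.93849, -0.34530) and n = (−sin -20.2°, cos -20.2°) = (0.34530, 0.93849). N is at the origin and V lies 55.0 along u from N, so V = 55.0·u = (51.617, -18.991). Tangency of A1 to both parallel lines with radius 14.0 puts C and Z at N ± 14.0·n: C = (4.8342, 13.139), Z = (-4.8342, -13.139). Equal radii place P and E the same way about V: P = V + 14.0·n = (56.451, -5.8525), E = V − 14.0·n = (46.783, -32.130). Then cos ∠ECP = CE·CP / (|CE||CP|), giving 26.980°.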